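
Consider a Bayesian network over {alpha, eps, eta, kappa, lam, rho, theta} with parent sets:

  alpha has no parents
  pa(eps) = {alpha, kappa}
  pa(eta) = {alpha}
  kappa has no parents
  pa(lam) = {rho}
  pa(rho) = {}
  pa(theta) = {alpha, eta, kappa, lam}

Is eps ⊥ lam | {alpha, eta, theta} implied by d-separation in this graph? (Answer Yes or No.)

3 paths connect eps and lam; each must be blocked for d-separation to hold:
  1. eps ← alpha → eta → theta ← lam — alpha:fork[blocks]; eta:chain[blocks]; theta:collider[open] ⇒ blocked
  2. eps ← alpha → theta ← lam — alpha:fork[blocks]; theta:collider[open] ⇒ blocked
  3. eps ← kappa → theta ← lam — kappa:fork[open]; theta:collider[open] ⇒ active
At least one path is unblocked, so d-separation fails.

No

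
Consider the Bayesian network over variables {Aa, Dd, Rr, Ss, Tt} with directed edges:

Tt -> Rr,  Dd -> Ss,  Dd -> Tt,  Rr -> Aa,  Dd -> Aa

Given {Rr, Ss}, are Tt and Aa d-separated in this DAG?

No

Enumerating the 2 paths from Tt to Aa and testing each for blocking by {Rr, Ss}:
Path 1: Tt ← Dd → Aa
  Dd is a fork and Dd is not conditioned on — no node blocks this path, so it is active.
Path 2: Tt → Rr → Aa
  Rr is a chain here and Rr is conditioned on, so the path is blocked at Rr.
At least one path is unblocked, so d-separation fails.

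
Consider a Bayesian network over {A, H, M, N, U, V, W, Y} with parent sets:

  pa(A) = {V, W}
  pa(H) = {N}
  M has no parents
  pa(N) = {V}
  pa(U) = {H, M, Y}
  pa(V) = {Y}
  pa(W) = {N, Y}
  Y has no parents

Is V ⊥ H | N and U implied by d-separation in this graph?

No — V and H are not d-separated given {N, U}.

We examine all 6 paths between V and H:
  1. V → N → W ← Y → U ← H — N:chain[blocks]; W:collider[blocks]; Y:fork[open]; U:collider[open] ⇒ blocked
  2. V → N → H — N:chain[blocks] ⇒ blocked
  3. V → A ← W ← N → H — A:collider[blocks]; W:chain[open]; N:fork[blocks] ⇒ blocked
  4. V → A ← W ← Y → U ← H — A:collider[blocks]; W:chain[open]; Y:fork[open]; U:collider[open] ⇒ blocked
  5. V ← Y → W ← N → H — Y:fork[open]; W:collider[blocks]; N:fork[blocks] ⇒ blocked
  6. V ← Y → U ← H — Y:fork[open]; U:collider[open] ⇒ active
At least one path is unblocked, so d-separation fails.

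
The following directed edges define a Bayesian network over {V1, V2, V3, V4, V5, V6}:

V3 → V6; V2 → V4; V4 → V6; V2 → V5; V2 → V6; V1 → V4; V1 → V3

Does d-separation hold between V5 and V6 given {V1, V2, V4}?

3 paths connect V5 and V6; each must be blocked for d-separation to hold:
Path 1: V5 ← V2 → V4 ← V1 → V3 → V6
  V2 is a fork here and V2 is conditioned on, so the path is blocked at V2.
Path 2: V5 ← V2 → V4 → V6
  V2 is a fork here and V2 is conditioned on, so the path is blocked at V2.
Path 3: V5 ← V2 → V6
  V2 is a fork here and V2 is conditioned on, so the path is blocked at V2.
All paths are blocked; V5 ⊥ V6 | {V1, V2, V4} holds.

Yes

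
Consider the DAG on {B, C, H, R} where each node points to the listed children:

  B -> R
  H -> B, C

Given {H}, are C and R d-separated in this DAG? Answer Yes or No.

Yes — C and R are d-separated given {H}.

There is one path between C and R:
  1. C ← H → B → R — H:fork[blocks]; B:chain[open] ⇒ blocked
All paths are blocked; C ⊥ R | {H} holds.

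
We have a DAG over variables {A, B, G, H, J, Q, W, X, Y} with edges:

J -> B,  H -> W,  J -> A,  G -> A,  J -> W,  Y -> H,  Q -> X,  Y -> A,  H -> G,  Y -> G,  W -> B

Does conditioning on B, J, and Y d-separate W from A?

Enumerating the 6 paths from W to A and testing each for blocking by {B, J, Y}:
Path 1: W → B ← J → A
  J is a fork here and J is conditioned on, so the path is blocked at J.
Path 2: W ← H ← Y → A
  Y is a fork here and Y is conditioned on, so the path is blocked at Y.
Path 3: W ← H ← Y → G → A
  Y is a fork here and Y is conditioned on, so the path is blocked at Y.
Path 4: W ← H → G → A
  H is a fork and H is not conditioned on; G is a chain and G is not conditioned on — no node blocks this path, so it is active.
Path 5: W ← H → G ← Y → A
  G is a collider here and neither G nor any of its descendants is conditioned on, so the collider stays closed — the path is blocked at G.
Path 6: W ← J → A
  J is a fork here and J is conditioned on, so the path is blocked at J.
Because an active path exists, W and A are not d-separated.

No — W and A are not d-separated given {B, J, Y}.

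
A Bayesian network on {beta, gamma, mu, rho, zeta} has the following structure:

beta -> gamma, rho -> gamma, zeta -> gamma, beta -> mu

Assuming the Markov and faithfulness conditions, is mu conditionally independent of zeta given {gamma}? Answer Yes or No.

No

The only undirected path from mu to zeta is:
  1. mu ← beta → gamma ← zeta — beta:fork[open]; gamma:collider[open] ⇒ active
Since the path mu ← beta → gamma ← zeta is active, mu and zeta are not d-separated given {gamma}.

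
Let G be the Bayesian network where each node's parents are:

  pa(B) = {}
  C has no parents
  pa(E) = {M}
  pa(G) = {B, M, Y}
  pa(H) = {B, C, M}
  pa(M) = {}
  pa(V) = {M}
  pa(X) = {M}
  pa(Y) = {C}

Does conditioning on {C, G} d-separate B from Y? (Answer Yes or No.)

We examine all 4 paths between B and Y:
  1. B → G ← Y — G:collider[open] ⇒ active
  2. B → G ← M → H ← C → Y — G:collider[open]; M:fork[open]; H:collider[blocks]; C:fork[blocks] ⇒ blocked
  3. B → H ← C → Y — H:collider[blocks]; C:fork[blocks] ⇒ blocked
  4. B → H ← M → G ← Y — H:collider[blocks]; M:fork[open]; G:collider[open] ⇒ blocked
Because an active path exists, B and Y are not d-separated.

No — B and Y are not d-separated given {C, G}.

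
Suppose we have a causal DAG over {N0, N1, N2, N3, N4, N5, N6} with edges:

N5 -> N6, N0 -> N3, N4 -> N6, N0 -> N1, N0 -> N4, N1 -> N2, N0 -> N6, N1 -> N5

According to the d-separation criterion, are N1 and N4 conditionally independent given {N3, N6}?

No

There are 4 undirected paths between N1 and N4; checking each against the conditioning set {N3, N6}:
Path 1: N1 ← N0 → N6 ← N4
  N0 is a fork and N0 is not conditioned on; N6 is a collider and N6 is conditioned on, which opens it — no node blocks this path, so it is active.
Path 2: N1 ← N0 → N4
  N0 is a fork and N0 is not conditioned on — no node blocks this path, so it is active.
Path 3: N1 → N5 → N6 ← N0 → N4
  N5 is a chain and N5 is not conditioned on; N6 is a collider and N6 is conditioned on, which opens it; N0 is a fork and N0 is not conditioned on — no node blocks this path, so it is active.
Path 4: N1 → N5 → N6 ← N4
  N5 is a chain and N5 is not conditioned on; N6 is a collider and N6 is conditioned on, which opens it — no node blocks this path, so it is active.
Because an active path exists, N1 and N4 are not d-separated.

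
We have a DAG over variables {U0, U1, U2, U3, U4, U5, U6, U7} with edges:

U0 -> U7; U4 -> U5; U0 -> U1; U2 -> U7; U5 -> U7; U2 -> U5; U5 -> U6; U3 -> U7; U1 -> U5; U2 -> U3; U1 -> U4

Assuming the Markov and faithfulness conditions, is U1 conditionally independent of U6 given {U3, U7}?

5 paths connect U1 and U6; each must be blocked for d-separation to hold:
Path 1: U1 ← U0 → U7 ← U2 → U5 → U6
  U0 is a fork and U0 is not conditioned on; U7 is a collider and U7 is conditioned on, which opens it; U2 is a fork and U2 is not conditioned on; U5 is a chain and U5 is not conditioned on — no node blocks this path, so it is active.
Path 2: U1 ← U0 → U7 ← U5 → U6
  U0 is a fork and U0 is not conditioned on; U7 is a collider and U7 is conditioned on, which opens it; U5 is a fork and U5 is not conditioned on — no node blocks this path, so it is active.
Path 3: U1 ← U0 → U7 ← U3 ← U2 → U5 → U6
  U3 is a chain here and U3 is conditioned on, so the path is blocked at U3.
Path 4: U1 → U5 → U6
  U5 is a chain and U5 is not conditioned on — no node blocks this path, so it is active.
Path 5: U1 → U4 → U5 → U6
  U4 is a chain and U4 is not conditioned on; U5 is a chain and U5 is not conditioned on — no node blocks this path, so it is active.
Because an active path exists, U1 and U6 are not d-separated.

No — U1 and U6 are not d-separated given {U3, U7}.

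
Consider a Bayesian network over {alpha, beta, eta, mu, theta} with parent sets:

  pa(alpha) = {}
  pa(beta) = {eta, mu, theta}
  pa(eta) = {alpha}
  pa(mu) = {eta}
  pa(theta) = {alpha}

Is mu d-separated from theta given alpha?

Yes

There are 4 undirected paths between mu and theta; checking each against the conditioning set {alpha}:
Path 1: mu → beta ← theta
  beta is a collider here and neither beta nor any of its descendants is conditioned on, so the collider stays closed — the path is blocked at beta.
Path 2: mu → beta ← eta ← alpha → theta
  beta is a collider here and neither beta nor any of its descendants is conditioned on, so the collider stays closed — the path is blocked at beta.
Path 3: mu ← eta → beta ← theta
  beta is a collider here and neither beta nor any of its descendants is conditioned on, so the collider stays closed — the path is blocked at beta.
Path 4: mu ← eta ← alpha → theta
  alpha is a fork here and alpha is conditioned on, so the path is blocked at alpha.
All paths are blocked; mu ⊥ theta | {alpha} holds.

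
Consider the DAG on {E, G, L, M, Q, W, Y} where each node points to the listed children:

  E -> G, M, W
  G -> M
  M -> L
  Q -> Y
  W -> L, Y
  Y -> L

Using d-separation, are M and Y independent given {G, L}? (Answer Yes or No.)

No

There are 6 undirected paths between M and Y; checking each against the conditioning set {G, L}:
Path 1: M ← E → W → Y
  E is a fork and E is not conditioned on; W is a chain and W is not conditioned on — no node blocks this path, so it is active.
Path 2: M ← E → W → L ← Y
  E is a fork and E is not conditioned on; W is a chain and W is not conditioned on; L is a collider and L is conditioned on, which opens it — no node blocks this path, so it is active.
Path 3: M ← G ← E → W → Y
  G is a chain here and G is conditioned on, so the path is blocked at G.
Path 4: M ← G ← E → W → L ← Y
  G is a chain here and G is conditioned on, so the path is blocked at G.
Path 5: M → L ← W → Y
  L is a collider and L is conditioned on, which opens it; W is a fork and W is not conditioned on — no node blocks this path, so it is active.
Path 6: M → L ← Y
  L is a collider and L is conditioned on, which opens it — no node blocks this path, so it is active.
Because an active path exists, M and Y are not d-separated.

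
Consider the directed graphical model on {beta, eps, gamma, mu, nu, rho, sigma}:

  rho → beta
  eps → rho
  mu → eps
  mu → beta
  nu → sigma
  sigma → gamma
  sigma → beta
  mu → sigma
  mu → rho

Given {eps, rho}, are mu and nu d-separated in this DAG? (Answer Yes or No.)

4 paths connect mu and nu; each must be blocked for d-separation to hold:
Path 1: mu → sigma ← nu
  sigma is a collider here and neither sigma nor any of its descendants is conditioned on, so the collider stays closed — the path is blocked at sigma.
Path 2: mu → beta ← sigma ← nu
  beta is a collider here and neither beta nor any of its descendants is conditioned on, so the collider stays closed — the path is blocked at beta.
Path 3: mu → rho → beta ← sigma ← nu
  rho is a chain here and rho is conditioned on, so the path is blocked at rho.
Path 4: mu → eps → rho → beta ← sigma ← nu
  eps is a chain here and eps is conditioned on, so the path is blocked at eps.
Since every path is blocked, d-separation holds.

Yes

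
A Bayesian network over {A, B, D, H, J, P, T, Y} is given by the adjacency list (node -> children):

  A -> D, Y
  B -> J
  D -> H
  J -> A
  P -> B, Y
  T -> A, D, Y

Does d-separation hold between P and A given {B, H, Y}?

No

4 paths connect P and A; each must be blocked for d-separation to hold:
Path 1: P → B → J → A
  B is a chain here and B is conditioned on, so the path is blocked at B.
Path 2: P → Y ← T → D ← A
  Y is a collider and Y is conditioned on, which opens it; T is a fork and T is not conditioned on; D is a collider and its descendant H is conditioned on, which opens it — no node blocks this path, so it is active.
Path 3: P → Y ← T → A
  Y is a collider and Y is conditioned on, which opens it; T is a fork and T is not conditioned on — no node blocks this path, so it is active.
Path 4: P → Y ← A
  Y is a collider and Y is conditioned on, which opens it — no node blocks this path, so it is active.
At least one path is unblocked, so d-separation fails.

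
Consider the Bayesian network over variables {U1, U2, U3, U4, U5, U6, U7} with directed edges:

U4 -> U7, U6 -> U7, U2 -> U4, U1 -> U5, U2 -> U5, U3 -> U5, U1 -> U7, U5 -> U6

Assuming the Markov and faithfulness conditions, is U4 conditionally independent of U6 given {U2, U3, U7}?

We examine all 4 paths between U4 and U6:
  1. U4 ← U2 → U5 ← U1 → U7 ← U6 — U2:fork[blocks]; U5:collider[open]; U1:fork[open]; U7:collider[open] ⇒ blocked
  2. U4 ← U2 → U5 → U6 — U2:fork[blocks]; U5:chain[open] ⇒ blocked
  3. U4 → U7 ← U1 → U5 → U6 — U7:collider[open]; U1:fork[open]; U5:chain[open] ⇒ active
  4. U4 → U7 ← U6 — U7:collider[open] ⇒ active
At least one path is unblocked, so d-separation fails.

No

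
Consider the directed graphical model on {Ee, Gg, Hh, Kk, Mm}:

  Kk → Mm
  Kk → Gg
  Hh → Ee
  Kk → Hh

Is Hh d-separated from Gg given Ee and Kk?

Only one path connects Hh and Gg:
  1. Hh ← Kk → Gg — Kk:fork[blocks] ⇒ blocked
Since every path is blocked, d-separation holds.

Yes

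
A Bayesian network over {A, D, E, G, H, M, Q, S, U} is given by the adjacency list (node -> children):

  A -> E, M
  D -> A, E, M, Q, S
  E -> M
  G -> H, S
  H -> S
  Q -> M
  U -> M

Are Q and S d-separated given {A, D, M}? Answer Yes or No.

There are 6 undirected paths between Q and S; checking each against the conditioning set {A, D, M}:
Path 1: Q ← D → S
  D is a fork here and D is conditioned on, so the path is blocked at D.
Path 2: Q → M ← A → E ← D → S
  A is a fork here and A is conditioned on, so the path is blocked at A.
Path 3: Q → M ← A ← D → S
  A is a chain here and A is conditioned on, so the path is blocked at A.
Path 4: Q → M ← E ← A ← D → S
  A is a chain here and A is conditioned on, so the path is blocked at A.
Path 5: Q → M ← E ← D → S
  D is a fork here and D is conditioned on, so the path is blocked at D.
Path 6: Q → M ← D → S
  D is a fork here and D is conditioned on, so the path is blocked at D.
All paths are blocked; Q ⊥ S | {A, D, M} holds.

Yes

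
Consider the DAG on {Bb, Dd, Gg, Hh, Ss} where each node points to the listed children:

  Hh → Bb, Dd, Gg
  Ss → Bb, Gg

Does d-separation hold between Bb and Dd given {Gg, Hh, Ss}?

Yes

We examine all 2 paths between Bb and Dd:
  1. Bb ← Ss → Gg ← Hh → Dd — Ss:fork[blocks]; Gg:collider[open]; Hh:fork[blocks] ⇒ blocked
  2. Bb ← Hh → Dd — Hh:fork[blocks] ⇒ blocked
Every path is blocked, so Bb and Dd are d-separated given {Gg, Hh, Ss}.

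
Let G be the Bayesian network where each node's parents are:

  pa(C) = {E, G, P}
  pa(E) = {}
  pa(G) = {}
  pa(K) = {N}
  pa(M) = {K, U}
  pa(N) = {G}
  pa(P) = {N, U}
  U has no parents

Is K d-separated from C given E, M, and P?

We examine all 4 paths between K and C:
  1. K → M ← U → P ← N ← G → C — M:collider[open]; U:fork[open]; P:collider[open]; N:chain[open]; G:fork[open] ⇒ active
  2. K → M ← U → P → C — M:collider[open]; U:fork[open]; P:chain[blocks] ⇒ blocked
  3. K ← N ← G → C — N:chain[open]; G:fork[open] ⇒ active
  4. K ← N → P → C — N:fork[open]; P:chain[blocks] ⇒ blocked
Since the path K → M ← U → P ← N ← G → C is active, K and C are not d-separated given {E, M, P}.

No — K and C are not d-separated given {E, M, P}.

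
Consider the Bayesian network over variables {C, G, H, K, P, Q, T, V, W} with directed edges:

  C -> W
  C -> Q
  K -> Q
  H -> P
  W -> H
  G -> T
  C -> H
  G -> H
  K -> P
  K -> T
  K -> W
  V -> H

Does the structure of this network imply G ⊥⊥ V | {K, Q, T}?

Enumerating the 6 paths from G to V and testing each for blocking by {K, Q, T}:
Path 1: G → H ← V
  H is a collider here and neither H nor any of its descendants is conditioned on, so the collider stays closed — the path is blocked at H.
Path 2: G → T ← K → W → H ← V
  K is a fork here and K is conditioned on, so the path is blocked at K.
Path 3: G → T ← K → W ← C → H ← V
  K is a fork here and K is conditioned on, so the path is blocked at K.
Path 4: G → T ← K → P ← H ← V
  K is a fork here and K is conditioned on, so the path is blocked at K.
Path 5: G → T ← K → Q ← C → H ← V
  K is a fork here and K is conditioned on, so the path is blocked at K.
Path 6: G → T ← K → Q ← C → W → H ← V
  K is a fork here and K is conditioned on, so the path is blocked at K.
All paths are blocked; G ⊥ V | {K, Q, T} holds.

Yes — G and V are d-separated given {K, Q, T}.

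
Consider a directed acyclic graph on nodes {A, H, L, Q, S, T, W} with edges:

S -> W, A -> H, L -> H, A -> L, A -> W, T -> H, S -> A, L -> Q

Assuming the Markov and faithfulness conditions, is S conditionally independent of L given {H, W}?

No

We examine all 4 paths between S and L:
Path 1: S → W ← A → H ← L
  W is a collider and W is conditioned on, which opens it; A is a fork and A is not conditioned on; H is a collider and H is conditioned on, which opens it — no node blocks this path, so it is active.
Path 2: S → W ← A → L
  W is a collider and W is conditioned on, which opens it; A is a fork and A is not conditioned on — no node blocks this path, so it is active.
Path 3: S → A → H ← L
  A is a chain and A is not conditioned on; H is a collider and H is conditioned on, which opens it — no node blocks this path, so it is active.
Path 4: S → A → L
  A is a chain and A is not conditioned on — no node blocks this path, so it is active.
Since the path S → W ← A → H ← L is active, S and L are not d-separated given {H, W}.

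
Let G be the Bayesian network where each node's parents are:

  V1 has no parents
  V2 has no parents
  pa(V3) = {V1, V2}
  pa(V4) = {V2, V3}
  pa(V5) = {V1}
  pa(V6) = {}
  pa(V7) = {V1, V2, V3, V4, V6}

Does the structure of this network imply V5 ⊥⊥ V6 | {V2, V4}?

Yes

There are 6 undirected paths between V5 and V6; checking each against the conditioning set {V2, V4}:
  1. V5 ← V1 → V3 ← V2 → V4 → V7 ← V6 — V1:fork[open]; V3:collider[open]; V2:fork[blocks]; V4:chain[blocks]; V7:collider[blocks] ⇒ blocked
  2. V5 ← V1 → V3 ← V2 → V7 ← V6 — V1:fork[open]; V3:collider[open]; V2:fork[blocks]; V7:collider[blocks] ⇒ blocked
  3. V5 ← V1 → V3 → V4 ← V2 → V7 ← V6 — V1:fork[open]; V3:chain[open]; V4:collider[open]; V2:fork[blocks]; V7:collider[blocks] ⇒ blocked
  4. V5 ← V1 → V3 → V4 → V7 ← V6 — V1:fork[open]; V3:chain[open]; V4:chain[blocks]; V7:collider[blocks] ⇒ blocked
  5. V5 ← V1 → V3 → V7 ← V6 — V1:fork[open]; V3:chain[open]; V7:collider[blocks] ⇒ blocked
  6. V5 ← V1 → V7 ← V6 — V1:fork[open]; V7:collider[blocks] ⇒ blocked
Since every path is blocked, d-separation holds.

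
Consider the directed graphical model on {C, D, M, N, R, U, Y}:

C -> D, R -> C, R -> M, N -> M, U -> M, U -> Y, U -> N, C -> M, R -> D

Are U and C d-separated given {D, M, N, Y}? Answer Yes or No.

No — U and C are not d-separated given {D, M, N, Y}.

6 paths connect U and C; each must be blocked for d-separation to hold:
  1. U → M ← C — M:collider[open] ⇒ active
  2. U → M ← R → D ← C — M:collider[open]; R:fork[open]; D:collider[open] ⇒ active
  3. U → M ← R → C — M:collider[open]; R:fork[open] ⇒ active
  4. U → N → M ← C — N:chain[blocks]; M:collider[open] ⇒ blocked
  5. U → N → M ← R → D ← C — N:chain[blocks]; M:collider[open]; R:fork[open]; D:collider[open] ⇒ blocked
  6. U → N → M ← R → C — N:chain[blocks]; M:collider[open]; R:fork[open] ⇒ blocked
Since the path U → M ← C is active, U and C are not d-separated given {D, M, N, Y}.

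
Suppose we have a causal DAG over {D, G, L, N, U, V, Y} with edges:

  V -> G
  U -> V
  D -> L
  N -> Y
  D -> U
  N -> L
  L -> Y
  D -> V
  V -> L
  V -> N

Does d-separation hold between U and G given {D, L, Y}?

No — U and G are not d-separated given {D, L, Y}.

Enumerating the 5 paths from U to G and testing each for blocking by {D, L, Y}:
Path 1: U → V → G
  V is a chain and V is not conditioned on — no node blocks this path, so it is active.
Path 2: U ← D → V → G
  D is a fork here and D is conditioned on, so the path is blocked at D.
Path 3: U ← D → L ← N ← V → G
  D is a fork here and D is conditioned on, so the path is blocked at D.
Path 4: U ← D → L ← V → G
  D is a fork here and D is conditioned on, so the path is blocked at D.
Path 5: U ← D → L → Y ← N ← V → G
  D is a fork here and D is conditioned on, so the path is blocked at D.
At least one path is unblocked, so d-separation fails.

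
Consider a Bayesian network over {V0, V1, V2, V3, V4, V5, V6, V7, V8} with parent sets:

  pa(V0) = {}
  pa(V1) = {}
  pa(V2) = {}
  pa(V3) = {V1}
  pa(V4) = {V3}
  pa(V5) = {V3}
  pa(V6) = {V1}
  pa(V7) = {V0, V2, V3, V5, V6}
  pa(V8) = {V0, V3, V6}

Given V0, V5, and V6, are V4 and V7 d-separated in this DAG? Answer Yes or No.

No — V4 and V7 are not d-separated given {V0, V5, V6}.

6 paths connect V4 and V7; each must be blocked for d-separation to hold:
Path 1: V4 ← V3 ← V1 → V6 → V7
  V6 is a chain here and V6 is conditioned on, so the path is blocked at V6.
Path 2: V4 ← V3 ← V1 → V6 → V8 ← V0 → V7
  V6 is a chain here and V6 is conditioned on, so the path is blocked at V6.
Path 3: V4 ← V3 → V5 → V7
  V5 is a chain here and V5 is conditioned on, so the path is blocked at V5.
Path 4: V4 ← V3 → V7
  V3 is a fork and V3 is not conditioned on — no node blocks this path, so it is active.
Path 5: V4 ← V3 → V8 ← V0 → V7
  V8 is a collider here and neither V8 nor any of its descendants is conditioned on, so the collider stays closed — the path is blocked at V8.
Path 6: V4 ← V3 → V8 ← V6 → V7
  V8 is a collider here and neither V8 nor any of its descendants is conditioned on, so the collider stays closed — the path is blocked at V8.
Since the path V4 ← V3 → V7 is active, V4 and V7 are not d-separated given {V0, V5, V6}.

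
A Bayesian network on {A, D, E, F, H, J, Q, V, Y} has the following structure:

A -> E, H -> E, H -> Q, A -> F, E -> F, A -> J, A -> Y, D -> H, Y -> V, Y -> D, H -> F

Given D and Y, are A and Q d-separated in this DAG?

There are 5 undirected paths between A and Q; checking each against the conditioning set {D, Y}:
Path 1: A → E ← H → Q
  E is a collider here and neither E nor any of its descendants is conditioned on, so the collider stays closed — the path is blocked at E.
Path 2: A → E → F ← H → Q
  F is a collider here and neither F nor any of its descendants is conditioned on, so the collider stays closed — the path is blocked at F.
Path 3: A → Y → D → H → Q
  Y is a chain here and Y is conditioned on, so the path is blocked at Y.
Path 4: A → F ← H → Q
  F is a collider here and neither F nor any of its descendants is conditioned on, so the collider stays closed — the path is blocked at F.
Path 5: A → F ← E ← H → Q
  F is a collider here and neither F nor any of its descendants is conditioned on, so the collider stays closed — the path is blocked at F.
Since every path is blocked, d-separation holds.

Yes — A and Q are d-separated given {D, Y}.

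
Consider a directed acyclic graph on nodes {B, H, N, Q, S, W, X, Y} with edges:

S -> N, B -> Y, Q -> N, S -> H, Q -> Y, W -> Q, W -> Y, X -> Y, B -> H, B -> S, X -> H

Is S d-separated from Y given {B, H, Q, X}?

6 paths connect S and Y; each must be blocked for d-separation to hold:
  1. S ← B → Y — B:fork[blocks] ⇒ blocked
  2. S ← B → H ← X → Y — B:fork[blocks]; H:collider[open]; X:fork[blocks] ⇒ blocked
  3. S → H ← B → Y — H:collider[open]; B:fork[blocks] ⇒ blocked
  4. S → H ← X → Y — H:collider[open]; X:fork[blocks] ⇒ blocked
  5. S → N ← Q → Y — N:collider[blocks]; Q:fork[blocks] ⇒ blocked
  6. S → N ← Q ← W → Y — N:collider[blocks]; Q:chain[blocks]; W:fork[open] ⇒ blocked
All paths are blocked; S ⊥ Y | {B, H, Q, X} holds.

Yes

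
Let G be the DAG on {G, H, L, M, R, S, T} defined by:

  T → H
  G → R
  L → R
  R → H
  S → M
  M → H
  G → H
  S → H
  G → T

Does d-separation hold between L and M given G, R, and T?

Yes

6 paths connect L and M; each must be blocked for d-separation to hold:
Path 1: L → R → H ← M
  R is a chain here and R is conditioned on, so the path is blocked at R.
Path 2: L → R → H ← S → M
  R is a chain here and R is conditioned on, so the path is blocked at R.
Path 3: L → R ← G → T → H ← M
  G is a fork here and G is conditioned on, so the path is blocked at G.
Path 4: L → R ← G → T → H ← S → M
  G is a fork here and G is conditioned on, so the path is blocked at G.
Path 5: L → R ← G → H ← M
  G is a fork here and G is conditioned on, so the path is blocked at G.
Path 6: L → R ← G → H ← S → M
  G is a fork here and G is conditioned on, so the path is blocked at G.
Since every path is blocked, d-separation holds.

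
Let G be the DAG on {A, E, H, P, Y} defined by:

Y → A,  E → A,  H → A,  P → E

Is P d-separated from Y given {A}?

No — P and Y are not d-separated given {A}.

There is one path between P and Y:
Path 1: P → E → A ← Y
  E is a chain and E is not conditioned on; A is a collider and A is conditioned on, which opens it — no node blocks this path, so it is active.
Since the path P → E → A ← Y is active, P and Y are not d-separated given {A}.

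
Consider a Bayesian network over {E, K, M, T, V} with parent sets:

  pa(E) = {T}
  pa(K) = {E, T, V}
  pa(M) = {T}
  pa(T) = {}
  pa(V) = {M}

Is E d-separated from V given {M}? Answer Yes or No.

There are 4 undirected paths between E and V; checking each against the conditioning set {M}:
Path 1: E → K ← V
  K is a collider here and neither K nor any of its descendants is conditioned on, so the collider stays closed — the path is blocked at K.
Path 2: E → K ← T → M → V
  K is a collider here and neither K nor any of its descendants is conditioned on, so the collider stays closed — the path is blocked at K.
Path 3: E ← T → K ← V
  K is a collider here and neither K nor any of its descendants is conditioned on, so the collider stays closed — the path is blocked at K.
Path 4: E ← T → M → V
  M is a chain here and M is conditioned on, so the path is blocked at M.
Since every path is blocked, d-separation holds.

Yes — E and V are d-separated given {M}.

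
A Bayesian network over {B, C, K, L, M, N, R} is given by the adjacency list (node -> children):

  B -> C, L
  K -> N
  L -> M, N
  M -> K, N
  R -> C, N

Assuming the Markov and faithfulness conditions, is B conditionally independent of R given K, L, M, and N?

Yes

We examine all 4 paths between B and R:
Path 1: B → C ← R
  C is a collider here and neither C nor any of its descendants is conditioned on, so the collider stays closed — the path is blocked at C.
Path 2: B → L → M → N ← R
  L is a chain here and L is conditioned on, so the path is blocked at L.
Path 3: B → L → M → K → N ← R
  L is a chain here and L is conditioned on, so the path is blocked at L.
Path 4: B → L → N ← R
  L is a chain here and L is conditioned on, so the path is blocked at L.
Since every path is blocked, d-separation holds.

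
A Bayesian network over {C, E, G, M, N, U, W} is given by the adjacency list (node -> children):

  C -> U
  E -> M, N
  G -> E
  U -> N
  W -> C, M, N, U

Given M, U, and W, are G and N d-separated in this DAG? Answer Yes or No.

No

Enumerating the 4 paths from G to N and testing each for blocking by {M, U, W}:
Path 1: G → E → M ← W → U → N
  W is a fork here and W is conditioned on, so the path is blocked at W.
Path 2: G → E → M ← W → C → U → N
  W is a fork here and W is conditioned on, so the path is blocked at W.
Path 3: G → E → M ← W → N
  W is a fork here and W is conditioned on, so the path is blocked at W.
Path 4: G → E → N
  E is a chain and E is not conditioned on — no node blocks this path, so it is active.
Since the path G → E → N is active, G and N are not d-separated given {M, U, W}.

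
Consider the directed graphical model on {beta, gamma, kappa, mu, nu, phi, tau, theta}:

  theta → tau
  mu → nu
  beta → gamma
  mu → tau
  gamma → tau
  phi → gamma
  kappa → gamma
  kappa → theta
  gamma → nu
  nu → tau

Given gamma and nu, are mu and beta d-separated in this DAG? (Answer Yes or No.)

Yes

6 paths connect mu and beta; each must be blocked for d-separation to hold:
Path 1: mu → nu ← gamma ← beta
  gamma is a chain here and gamma is conditioned on, so the path is blocked at gamma.
Path 2: mu → nu → tau ← gamma ← beta
  nu is a chain here and nu is conditioned on, so the path is blocked at nu.
Path 3: mu → nu → tau ← theta ← kappa → gamma ← beta
  nu is a chain here and nu is conditioned on, so the path is blocked at nu.
Path 4: mu → tau ← nu ← gamma ← beta
  tau is a collider here and neither tau nor any of its descendants is conditioned on, so the collider stays closed — the path is blocked at tau.
Path 5: mu → tau ← gamma ← beta
  tau is a collider here and neither tau nor any of its descendants is conditioned on, so the collider stays closed — the path is blocked at tau.
Path 6: mu → tau ← theta ← kappa → gamma ← beta
  tau is a collider here and neither tau nor any of its descendants is conditioned on, so the collider stays closed — the path is blocked at tau.
Every path is blocked, so mu and beta are d-separated given {gamma, nu}.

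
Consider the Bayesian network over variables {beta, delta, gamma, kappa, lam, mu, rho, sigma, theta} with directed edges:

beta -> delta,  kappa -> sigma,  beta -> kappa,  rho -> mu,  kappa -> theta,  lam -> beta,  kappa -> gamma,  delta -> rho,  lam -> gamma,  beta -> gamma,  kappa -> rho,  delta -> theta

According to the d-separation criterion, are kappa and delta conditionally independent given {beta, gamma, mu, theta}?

No

5 paths connect kappa and delta; each must be blocked for d-separation to hold:
Path 1: kappa → theta ← delta
  theta is a collider and theta is conditioned on, which opens it — no node blocks this path, so it is active.
Path 2: kappa → gamma ← lam → beta → delta
  beta is a chain here and beta is conditioned on, so the path is blocked at beta.
Path 3: kappa → gamma ← beta → delta
  beta is a fork here and beta is conditioned on, so the path is blocked at beta.
Path 4: kappa → rho ← delta
  rho is a collider and its descendant mu is conditioned on, which opens it — no node blocks this path, so it is active.
Path 5: kappa ← beta → delta
  beta is a fork here and beta is conditioned on, so the path is blocked at beta.
Since the path kappa → theta ← delta is active, kappa and delta are not d-separated given {beta, gamma, mu, theta}.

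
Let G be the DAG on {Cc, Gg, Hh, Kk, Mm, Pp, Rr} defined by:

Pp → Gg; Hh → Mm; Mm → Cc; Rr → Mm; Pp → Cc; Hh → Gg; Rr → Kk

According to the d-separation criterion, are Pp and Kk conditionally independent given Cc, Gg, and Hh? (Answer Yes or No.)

2 paths connect Pp and Kk; each must be blocked for d-separation to hold:
Path 1: Pp → Cc ← Mm ← Rr → Kk
  Cc is a collider and Cc is conditioned on, which opens it; Mm is a chain and Mm is not conditioned on; Rr is a fork and Rr is not conditioned on — no node blocks this path, so it is active.
Path 2: Pp → Gg ← Hh → Mm ← Rr → Kk
  Hh is a fork here and Hh is conditioned on, so the path is blocked at Hh.
Since the path Pp → Cc ← Mm ← Rr → Kk is active, Pp and Kk are not d-separated given {Cc, Gg, Hh}.

No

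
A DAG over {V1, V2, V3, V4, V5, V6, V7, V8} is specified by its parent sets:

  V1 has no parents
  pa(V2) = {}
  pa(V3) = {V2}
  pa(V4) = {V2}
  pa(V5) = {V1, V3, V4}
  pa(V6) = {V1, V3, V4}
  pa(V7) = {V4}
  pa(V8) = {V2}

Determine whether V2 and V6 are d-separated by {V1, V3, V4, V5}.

Enumerating the 6 paths from V2 to V6 and testing each for blocking by {V1, V3, V4, V5}:
  1. V2 → V4 → V5 ← V3 → V6 — V4:chain[blocks]; V5:collider[open]; V3:fork[blocks] ⇒ blocked
  2. V2 → V4 → V5 ← V1 → V6 — V4:chain[blocks]; V5:collider[open]; V1:fork[blocks] ⇒ blocked
  3. V2 → V4 → V6 — V4:chain[blocks] ⇒ blocked
  4. V2 → V3 → V5 ← V4 → V6 — V3:chain[blocks]; V5:collider[open]; V4:fork[blocks] ⇒ blocked
  5. V2 → V3 → V5 ← V1 → V6 — V3:chain[blocks]; V5:collider[open]; V1:fork[blocks] ⇒ blocked
  6. V2 → V3 → V6 — V3:chain[blocks] ⇒ blocked
Every path is blocked, so V2 and V6 are d-separated given {V1, V3, V4, V5}.

Yes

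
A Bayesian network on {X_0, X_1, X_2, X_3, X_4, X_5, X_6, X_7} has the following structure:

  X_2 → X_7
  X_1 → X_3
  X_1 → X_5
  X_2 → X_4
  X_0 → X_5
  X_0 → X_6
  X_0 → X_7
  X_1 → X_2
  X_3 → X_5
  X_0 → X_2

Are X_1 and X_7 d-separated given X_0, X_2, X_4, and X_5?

6 paths connect X_1 and X_7; each must be blocked for d-separation to hold:
  1. X_1 → X_3 → X_5 ← X_0 → X_7 — X_3:chain[open]; X_5:collider[open]; X_0:fork[blocks] ⇒ blocked
  2. X_1 → X_3 → X_5 ← X_0 → X_2 → X_7 — X_3:chain[open]; X_5:collider[open]; X_0:fork[blocks]; X_2:chain[blocks] ⇒ blocked
  3. X_1 → X_2 → X_7 — X_2:chain[blocks] ⇒ blocked
  4. X_1 → X_2 ← X_0 → X_7 — X_2:collider[open]; X_0:fork[blocks] ⇒ blocked
  5. X_1 → X_5 ← X_0 → X_7 — X_5:collider[open]; X_0:fork[blocks] ⇒ blocked
  6. X_1 → X_5 ← X_0 → X_2 → X_7 — X_5:collider[open]; X_0:fork[blocks]; X_2:chain[blocks] ⇒ blocked
Since every path is blocked, d-separation holds.

Yes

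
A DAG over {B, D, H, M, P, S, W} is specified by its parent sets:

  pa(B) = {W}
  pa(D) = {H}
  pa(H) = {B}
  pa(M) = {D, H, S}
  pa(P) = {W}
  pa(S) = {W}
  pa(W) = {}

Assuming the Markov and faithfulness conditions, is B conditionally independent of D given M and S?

No — B and D are not d-separated given {M, S}.

We examine all 4 paths between B and D:
  1. B → H → M ← D — H:chain[open]; M:collider[open] ⇒ active
  2. B → H → D — H:chain[open] ⇒ active
  3. B ← W → S → M ← H → D — W:fork[open]; S:chain[blocks]; M:collider[open]; H:fork[open] ⇒ blocked
  4. B ← W → S → M ← D — W:fork[open]; S:chain[blocks]; M:collider[open] ⇒ blocked
Since the path B → H → M ← D is active, B and D are not d-separated given {M, S}.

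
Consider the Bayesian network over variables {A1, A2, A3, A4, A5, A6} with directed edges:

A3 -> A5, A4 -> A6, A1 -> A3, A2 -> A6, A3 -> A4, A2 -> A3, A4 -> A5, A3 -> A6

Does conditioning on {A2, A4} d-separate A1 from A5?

There are 4 undirected paths between A1 and A5; checking each against the conditioning set {A2, A4}:
Path 1: A1 → A3 → A5
  A3 is a chain and A3 is not conditioned on — no node blocks this path, so it is active.
Path 2: A1 → A3 ← A2 → A6 ← A4 → A5
  A2 is a fork here and A2 is conditioned on, so the path is blocked at A2.
Path 3: A1 → A3 → A6 ← A4 → A5
  A6 is a collider here and neither A6 nor any of its descendants is conditioned on, so the collider stays closed — the path is blocked at A6.
Path 4: A1 → A3 → A4 → A5
  A4 is a chain here and A4 is conditioned on, so the path is blocked at A4.
Since the path A1 → A3 → A5 is active, A1 and A5 are not d-separated given {A2, A4}.

No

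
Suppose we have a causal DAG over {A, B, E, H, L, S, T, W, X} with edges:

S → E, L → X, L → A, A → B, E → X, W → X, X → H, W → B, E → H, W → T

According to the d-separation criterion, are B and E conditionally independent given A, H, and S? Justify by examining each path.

Enumerating the 4 paths from B to E and testing each for blocking by {A, H, S}:
  1. B ← A ← L → X ← E — A:chain[blocks]; L:fork[open]; X:collider[open] ⇒ blocked
  2. B ← A ← L → X → H ← E — A:chain[blocks]; L:fork[open]; X:chain[open]; H:collider[open] ⇒ blocked
  3. B ← W → X ← E — W:fork[open]; X:collider[open] ⇒ active
  4. B ← W → X → H ← E — W:fork[open]; X:chain[open]; H:collider[open] ⇒ active
Since the path B ← W → X ← E is active, B and E are not d-separated given {A, H, S}.

No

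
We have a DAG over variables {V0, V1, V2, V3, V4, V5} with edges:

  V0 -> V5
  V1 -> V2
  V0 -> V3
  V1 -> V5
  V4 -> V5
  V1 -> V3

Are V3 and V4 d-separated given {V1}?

Enumerating the 2 paths from V3 to V4 and testing each for blocking by {V1}:
Path 1: V3 ← V0 → V5 ← V4
  V5 is a collider here and neither V5 nor any of its descendants is conditioned on, so the collider stays closed — the path is blocked at V5.
Path 2: V3 ← V1 → V5 ← V4
  V1 is a fork here and V1 is conditioned on, so the path is blocked at V1.
All paths are blocked; V3 ⊥ V4 | {V1} holds.

Yes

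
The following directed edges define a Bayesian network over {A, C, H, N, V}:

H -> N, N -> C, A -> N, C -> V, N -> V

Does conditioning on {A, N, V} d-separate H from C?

Enumerating the 2 paths from H to C and testing each for blocking by {A, N, V}:
Path 1: H → N → V ← C
  N is a chain here and N is conditioned on, so the path is blocked at N.
Path 2: H → N → C
  N is a chain here and N is conditioned on, so the path is blocked at N.
Since every path is blocked, d-separation holds.

Yes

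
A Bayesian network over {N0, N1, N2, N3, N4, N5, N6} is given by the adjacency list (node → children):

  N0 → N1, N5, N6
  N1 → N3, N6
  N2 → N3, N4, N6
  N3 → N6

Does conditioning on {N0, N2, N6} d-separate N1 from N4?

Yes

Enumerating the 6 paths from N1 to N4 and testing each for blocking by {N0, N2, N6}:
Path 1: N1 → N6 ← N2 → N4
  N2 is a fork here and N2 is conditioned on, so the path is blocked at N2.
Path 2: N1 → N6 ← N3 ← N2 → N4
  N2 is a fork here and N2 is conditioned on, so the path is blocked at N2.
Path 3: N1 → N3 ← N2 → N4
  N2 is a fork here and N2 is conditioned on, so the path is blocked at N2.
Path 4: N1 → N3 → N6 ← N2 → N4
  N2 is a fork here and N2 is conditioned on, so the path is blocked at N2.
Path 5: N1 ← N0 → N6 ← N2 → N4
  N0 is a fork here and N0 is conditioned on, so the path is blocked at N0.
Path 6: N1 ← N0 → N6 ← N3 ← N2 → N4
  N0 is a fork here and N0 is conditioned on, so the path is blocked at N0.
All paths are blocked; N1 ⊥ N4 | {N0, N2, N6} holds.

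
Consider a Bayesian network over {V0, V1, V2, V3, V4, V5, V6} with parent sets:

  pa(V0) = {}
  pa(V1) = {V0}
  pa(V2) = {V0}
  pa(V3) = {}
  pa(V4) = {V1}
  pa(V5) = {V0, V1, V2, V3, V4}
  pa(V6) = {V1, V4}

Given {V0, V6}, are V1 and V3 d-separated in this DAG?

Yes — V1 and V3 are d-separated given {V0, V6}.

Enumerating the 5 paths from V1 to V3 and testing each for blocking by {V0, V6}:
Path 1: V1 ← V0 → V2 → V5 ← V3
  V0 is a fork here and V0 is conditioned on, so the path is blocked at V0.
Path 2: V1 ← V0 → V5 ← V3
  V0 is a fork here and V0 is conditioned on, so the path is blocked at V0.
Path 3: V1 → V5 ← V3
  V5 is a collider here and neither V5 nor any of its descendants is conditioned on, so the collider stays closed — the path is blocked at V5.
Path 4: V1 → V6 ← V4 → V5 ← V3
  V5 is a collider here and neither V5 nor any of its descendants is conditioned on, so the collider stays closed — the path is blocked at V5.
Path 5: V1 → V4 → V5 ← V3
  V5 is a collider here and neither V5 nor any of its descendants is conditioned on, so the collider stays closed — the path is blocked at V5.
Since every path is blocked, d-separation holds.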